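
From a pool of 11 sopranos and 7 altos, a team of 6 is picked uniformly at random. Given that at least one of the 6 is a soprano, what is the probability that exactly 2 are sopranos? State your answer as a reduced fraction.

Work in counts. Selections with at least one soprano: C(18,6) − C(7,6) = 18564 − 7 = 18557.
Of those, selections where exactly 2 are sopranos: C(11,2)·C(7,4) = 55·35 = 1925.
Conditional probability = 1925/18557 = 25/241.

25/241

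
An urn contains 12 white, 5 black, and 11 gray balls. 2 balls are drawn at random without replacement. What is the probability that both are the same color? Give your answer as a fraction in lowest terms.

131/378

There are C(28,2) = 378 ways to draw 2 balls.
All same color: C(12,2) + C(5,2) + C(11,2) = 66 + 10 + 55 = 131.
Probability = 131/378.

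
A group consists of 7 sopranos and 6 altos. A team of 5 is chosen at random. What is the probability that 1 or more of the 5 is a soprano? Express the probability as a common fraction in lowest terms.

Total selections: C(13,5) = 1287.
The complement is all 5 are altos: C(6,5) = 6.
Probability = 1 − 6/1287 = 1281/1287 = 427/429.

427/429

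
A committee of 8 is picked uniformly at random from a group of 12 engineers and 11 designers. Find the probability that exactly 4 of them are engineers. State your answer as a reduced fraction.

2475/7429

Total number of selections: C(23,8) = 490314.
Selections with exactly 4 engineers: choose 4 of the 12 engineers and 4 of the 11 designers, C(12,4)·C(11,4) = 495·330 = 163350.
Probability = 163350/490314 = 2475/7429.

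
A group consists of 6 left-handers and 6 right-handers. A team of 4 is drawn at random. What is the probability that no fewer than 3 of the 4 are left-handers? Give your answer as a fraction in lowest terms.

Total selections: C(12,4) = 495.
Favorable selections (no fewer than 3 left-handers): C(6,3)·C(6,1) + C(6,4)·C(6,0) = 120 + 15 = 135.
Probability = 135/495 = 3/11.

3/11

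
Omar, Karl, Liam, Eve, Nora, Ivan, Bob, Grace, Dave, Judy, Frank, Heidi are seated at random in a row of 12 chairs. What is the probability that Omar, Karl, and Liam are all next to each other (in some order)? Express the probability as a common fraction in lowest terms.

There are 12! = 479001600 arrangements.
Treat the three as one block: 10! placements × 3! orders within the block = 3628800·6 = 21772800.
Probability = 21772800/479001600 = 1/22.

1/22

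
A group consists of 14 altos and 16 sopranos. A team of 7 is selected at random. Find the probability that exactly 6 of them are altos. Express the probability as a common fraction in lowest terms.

154/6525

There are C(30,7) = 2035800 ways to choose 7 from 30.
Selections with exactly 6 altos: choose 6 of the 14 altos and 1 of the 16 sopranos, C(14,6)·C(16,1) = 3003·16 = 48048.
Probability = 48048/2035800 = 154/6525.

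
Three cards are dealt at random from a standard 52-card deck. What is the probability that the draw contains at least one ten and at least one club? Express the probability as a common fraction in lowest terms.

33/260

There are C(52,3) = 22100 possible draws.
By inclusion-exclusion on the complements, draws missing all tens or all clubs: C(48,3) + C(39,3) − C(36,3) = 17296 + 9139 − 7140 = 19295.
So draws with at least one of each: 22100 − 19295 = 2805, probability 2805/22100 = 33/260.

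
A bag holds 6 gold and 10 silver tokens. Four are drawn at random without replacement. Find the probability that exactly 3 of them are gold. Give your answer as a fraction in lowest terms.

There are C(16,4) = 1820 ways to choose 4 from 16.
Selections with exactly 3 gold: choose 3 of the 6 gold and 1 of the 10 silver, C(6,3)·C(10,1) = 20·10 = 200.
Probability = 200/1820 = 10/91.

10/91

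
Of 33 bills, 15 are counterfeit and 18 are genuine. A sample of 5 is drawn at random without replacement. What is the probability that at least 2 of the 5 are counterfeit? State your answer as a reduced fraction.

15239/19778

There are C(33,5) = 237336 ways to choose the 5.
Favorable selections (at least 2 counterfeit): C(15,2)·C(18,3) + C(15,3)·C(18,2) + C(15,4)·C(18,1) + C(15,5)·C(18,0) = 85680 + 69615 + 24570 + 3003 = 182868.
Probability = 182868/237336 = 15239/19778.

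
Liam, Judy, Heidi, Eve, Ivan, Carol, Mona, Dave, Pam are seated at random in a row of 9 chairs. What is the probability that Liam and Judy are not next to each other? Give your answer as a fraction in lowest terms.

7/9

There are 9! = 362880 arrangements.
Arrangements with Liam and Judy adjacent: 2·8! = 80640.
So not adjacent: 362880 − 80640 = 282240, probability 282240/362880 = 7/9.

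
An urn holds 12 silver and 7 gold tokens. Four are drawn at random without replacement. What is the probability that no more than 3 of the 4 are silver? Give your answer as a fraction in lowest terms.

1127/1292

Total selections: C(19,4) = 3876.
The complement is exactly 4 silver: C(12,4)·C(7,0) = 495.
Probability = 1 − 495/3876 = 3381/3876 = 1127/1292.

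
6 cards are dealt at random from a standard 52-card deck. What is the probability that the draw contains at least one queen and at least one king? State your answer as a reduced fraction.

718637/5089630

There are C(52,6) = 20358520 possible draws.
By inclusion-exclusion on the complements, draws missing all queens or all kings: C(48,6) + C(48,6) − C(44,6) = 12271512 + 12271512 − 7059052 = 17483972.
So draws with at least one of each: 20358520 − 17483972 = 2874548, probability 2874548/20358520 = 718637/5089630.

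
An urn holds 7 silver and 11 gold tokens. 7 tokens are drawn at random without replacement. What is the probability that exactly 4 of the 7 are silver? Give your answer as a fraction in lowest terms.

1925/10608

The sample space is all 7-subsets of the 18: C(18,7) = 31824.
Selections with exactly 4 silver: choose 4 of the 7 silver and 3 of the 11 gold, C(7,4)·C(11,3) = 35·165 = 5775.
Probability = 5775/31824 = 1925/10608.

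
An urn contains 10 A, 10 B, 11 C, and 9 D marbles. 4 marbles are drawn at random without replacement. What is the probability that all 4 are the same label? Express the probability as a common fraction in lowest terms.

There are C(40,4) = 91390 ways to draw 4 marbles.
All same label: C(10,4) + C(10,4) + C(11,4) + C(9,4) = 210 + 210 + 330 + 126 = 876.
Probability = 876/91390 = 438/45695.

438/45695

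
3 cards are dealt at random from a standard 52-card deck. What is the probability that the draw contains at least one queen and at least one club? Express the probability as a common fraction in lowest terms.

There are C(52,3) = 22100 possible draws.
By inclusion-exclusion on the complements, draws missing all queens or all clubs: C(48,3) + C(39,3) − C(36,3) = 17296 + 9139 − 7140 = 19295.
So draws with at least one of each: 22100 − 19295 = 2805, probability 2805/22100 = 33/260.

33/260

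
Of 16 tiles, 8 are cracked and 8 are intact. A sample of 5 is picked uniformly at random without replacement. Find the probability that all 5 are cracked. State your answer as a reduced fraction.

There are C(16,5) = 4368 possible selections.
Selections with all cracked: C(8,5) = 56.
Probability = 56/4368 = 1/78.

1/78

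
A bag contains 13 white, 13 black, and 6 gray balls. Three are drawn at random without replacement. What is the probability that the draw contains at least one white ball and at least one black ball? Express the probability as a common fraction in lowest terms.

1521/2480

There are C(32,3) = 4960 possible draws.
By inclusion-exclusion on the complements, draws missing all white or all black: C(19,3) + C(19,3) − C(6,3) = 969 + 969 − 20 = 1918.
So draws with at least one of each: 4960 − 1918 = 3042, probability 3042/4960 = 1521/2480.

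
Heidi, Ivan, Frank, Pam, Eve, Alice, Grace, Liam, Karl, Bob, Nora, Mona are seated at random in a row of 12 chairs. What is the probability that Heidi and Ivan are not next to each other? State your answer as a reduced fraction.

There are 12! = 479001600 arrangements.
Arrangements with Heidi and Ivan adjacent: 2·11! = 79833600.
So not adjacent: 479001600 − 79833600 = 399168000, probability 399168000/479001600 = 5/6.

5/6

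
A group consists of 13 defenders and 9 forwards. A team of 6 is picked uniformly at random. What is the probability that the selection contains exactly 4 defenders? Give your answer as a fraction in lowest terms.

780/2261

Total number of selections: C(22,6) = 74613.
Selections with exactly 4 defenders: choose 4 of the 13 defenders and 2 of the 9 forwards, C(13,4)·C(9,2) = 715·36 = 25740.
Probability = 25740/74613 = 780/2261.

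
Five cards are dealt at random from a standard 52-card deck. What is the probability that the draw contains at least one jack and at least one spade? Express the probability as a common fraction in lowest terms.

There are C(52,5) = 2598960 possible draws.
By inclusion-exclusion on the complements, draws missing all jacks or all spades: C(48,5) + C(39,5) − C(36,5) = 1712304 + 575757 − 376992 = 1911069.
So draws with at least one of each: 2598960 − 1911069 = 687891, probability 687891/2598960 = 229297/866320.

229297/866320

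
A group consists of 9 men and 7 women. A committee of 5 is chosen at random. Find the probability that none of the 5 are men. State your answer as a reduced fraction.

1/208

There are C(16,5) = 4368 possible selections.
Selections with no men (all women): C(7,5) = 21.
Probability = 21/4368 = 1/208.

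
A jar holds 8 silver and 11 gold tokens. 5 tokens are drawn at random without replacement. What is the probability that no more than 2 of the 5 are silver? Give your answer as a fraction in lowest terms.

429/646

Total selections: C(19,5) = 11628.
Favorable selections (no more than 2 silver): C(8,0)·C(11,5) + C(8,1)·C(11,4) + C(8,2)·C(11,3) = 462 + 2640 + 4620 = 7722.
Probability = 7722/11628 = 429/646.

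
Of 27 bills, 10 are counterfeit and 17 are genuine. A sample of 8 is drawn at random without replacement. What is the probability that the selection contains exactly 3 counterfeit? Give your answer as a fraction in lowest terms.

Total number of selections: C(27,8) = 2220075.
Selections with exactly 3 counterfeit: choose 3 of the 10 counterfeit and 5 of the 17 genuine, C(10,3)·C(17,5) = 120·6188 = 742560.
Probability = 742560/2220075 = 3808/11385.

3808/11385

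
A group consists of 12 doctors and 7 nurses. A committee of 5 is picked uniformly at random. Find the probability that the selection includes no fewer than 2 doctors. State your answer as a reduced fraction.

Total selections: C(19,5) = 11628.
Count the complement (fewer than 2 doctors): C(12,0)·C(7,5) + C(12,1)·C(7,4) = 21 + 420 = 441.
Probability = 1 − 441/11628 = 11187/11628 = 1243/1292.

1243/1292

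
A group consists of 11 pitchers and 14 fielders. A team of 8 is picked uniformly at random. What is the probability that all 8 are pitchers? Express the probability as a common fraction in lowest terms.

1/6555

There are C(25,8) = 1081575 possible selections.
Selections with all pitchers: C(11,8) = 165.
Probability = 165/1081575 = 1/6555.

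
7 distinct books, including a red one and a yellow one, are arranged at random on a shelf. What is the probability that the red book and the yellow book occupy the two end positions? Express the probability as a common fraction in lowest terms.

There are 7! = 5040 arrangements.
Place the red book and the yellow book at the ends in 2 ways, arrange the remaining 5 in 5! = 120 ways: 2·120 = 240.
Probability = 240/5040 = 1/21.

1/21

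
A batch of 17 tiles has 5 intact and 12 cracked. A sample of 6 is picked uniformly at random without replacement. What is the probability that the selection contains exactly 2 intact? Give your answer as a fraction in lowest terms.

The sample space is all 6-subsets of the 17: C(17,6) = 12376.
Selections with exactly 2 intact: choose 2 of the 5 intact and 4 of the 12 cracked, C(5,2)·C(12,4) = 10·495 = 4950.
Probability = 4950/12376 = 2475/6188.

2475/6188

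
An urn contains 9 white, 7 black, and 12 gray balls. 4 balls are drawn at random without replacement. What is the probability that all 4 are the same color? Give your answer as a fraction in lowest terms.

656/20475

There are C(28,4) = 20475 ways to draw 4 balls.
All same color: C(9,4) + C(7,4) + C(12,4) = 126 + 35 + 495 = 656.
Probability = 656/20475.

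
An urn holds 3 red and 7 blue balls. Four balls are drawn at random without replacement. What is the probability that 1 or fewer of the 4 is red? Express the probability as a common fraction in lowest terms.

2/3

There are C(10,4) = 210 ways to choose the 4.
Favorable selections (1 or fewer red): C(3,0)·C(7,4) + C(3,1)·C(7,3) = 35 + 105 = 140.
Probability = 140/210 = 2/3.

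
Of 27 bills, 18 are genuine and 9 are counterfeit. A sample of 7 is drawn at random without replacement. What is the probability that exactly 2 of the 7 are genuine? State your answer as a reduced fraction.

Total number of selections: C(27,7) = 888030.
Selections with exactly 2 genuine: choose 2 of the 18 genuine and 5 of the 9 counterfeit, C(18,2)·C(9,5) = 153·126 = 19278.
Probability = 19278/888030 = 357/16445.

357/16445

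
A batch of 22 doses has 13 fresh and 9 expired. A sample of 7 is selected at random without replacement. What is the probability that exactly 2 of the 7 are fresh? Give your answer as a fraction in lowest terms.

819/14212

There are C(22,7) = 170544 ways to choose 7 from 22.
Selections with exactly 2 fresh: choose 2 of the 13 fresh and 5 of the 9 expired, C(13,2)·C(9,5) = 78·126 = 9828.
Probability = 9828/170544 = 819/14212.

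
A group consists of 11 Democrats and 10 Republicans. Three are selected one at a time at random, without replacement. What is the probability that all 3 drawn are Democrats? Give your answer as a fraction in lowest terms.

Multiply the conditional probabilities at each draw: 11/21 · 10/20 · 9/19 = 990/7980 = 33/266.

33/266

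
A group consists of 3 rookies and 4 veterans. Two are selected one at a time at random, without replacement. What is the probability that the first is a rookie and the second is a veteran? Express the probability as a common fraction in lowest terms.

Multiply the conditional probabilities at each draw: 3/7 · 4/6 = 12/42 = 2/7.

2/7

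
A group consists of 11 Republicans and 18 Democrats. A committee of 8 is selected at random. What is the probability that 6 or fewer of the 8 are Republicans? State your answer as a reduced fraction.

Total selections: C(29,8) = 4292145.
Count the complement (more than 6 Republicans): C(11,7)·C(18,1) + C(11,8)·C(18,0) = 5940 + 165 = 6105.
Probability = 1 − 6105/4292145 = 4286040/4292145 = 25976/26013.

25976/26013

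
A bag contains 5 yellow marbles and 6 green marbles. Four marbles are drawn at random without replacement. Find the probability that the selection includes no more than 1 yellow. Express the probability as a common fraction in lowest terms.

Total selections: C(11,4) = 330.
Favorable selections (no more than 1 yellow): C(5,0)·C(6,4) + C(5,1)·C(6,3) = 15 + 100 = 115.
Probability = 115/330 = 23/66.

23/66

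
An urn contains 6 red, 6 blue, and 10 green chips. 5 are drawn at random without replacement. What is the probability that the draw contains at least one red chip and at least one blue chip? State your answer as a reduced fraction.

425/627

There are C(22,5) = 26334 possible draws.
By inclusion-exclusion on the complements, draws missing all red or all blue: C(16,5) + C(16,5) − C(10,5) = 4368 + 4368 − 252 = 8484.
So draws with at least one of each: 26334 − 8484 = 17850, probability 17850/26334 = 425/627.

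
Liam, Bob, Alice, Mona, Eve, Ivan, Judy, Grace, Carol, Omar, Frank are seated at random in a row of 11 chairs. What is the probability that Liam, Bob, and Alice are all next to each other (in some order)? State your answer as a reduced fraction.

There are 11! = 39916800 arrangements.
Treat the three as one block: 9! placements × 3! orders within the block = 362880·6 = 2177280.
Probability = 2177280/39916800 = 3/55.

3/55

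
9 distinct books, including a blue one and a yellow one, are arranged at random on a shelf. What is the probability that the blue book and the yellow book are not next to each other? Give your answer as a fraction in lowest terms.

7/9

There are 9! = 362880 arrangements.
Arrangements with the blue book and the yellow book adjacent: 2·8! = 80640.
So not adjacent: 362880 − 80640 = 282240, probability 282240/362880 = 7/9.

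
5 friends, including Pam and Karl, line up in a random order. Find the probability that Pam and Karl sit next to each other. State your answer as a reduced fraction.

2/5

There are 5! = 120 arrangements.
Treat Pam and Karl as a block: 4! arrangements of the blocks × 2 orders within the block = 2·24 = 48.
Probability = 48/120 = 2/5.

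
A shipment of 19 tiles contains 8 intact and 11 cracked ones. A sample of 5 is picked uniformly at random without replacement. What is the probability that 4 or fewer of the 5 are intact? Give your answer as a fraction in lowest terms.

2893/2907

Total selections: C(19,5) = 11628.
The complement is exactly 5 intact: C(8,5)·C(11,0) = 56.
Probability = 1 − 56/11628 = 11572/11628 = 2893/2907.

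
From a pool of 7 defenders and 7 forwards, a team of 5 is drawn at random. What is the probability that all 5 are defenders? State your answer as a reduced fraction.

There are C(14,5) = 2002 possible selections.
Selections with all defenders: C(7,5) = 21.
Probability = 21/2002 = 3/286.

3/286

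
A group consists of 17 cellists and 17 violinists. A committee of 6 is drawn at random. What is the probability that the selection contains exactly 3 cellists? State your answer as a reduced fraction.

3400/9889

Total number of selections: C(34,6) = 1344904.
Selections with exactly 3 cellists: choose 3 of the 17 cellists and 3 of the 17 violinists, C(17,3)·C(17,3) = 680·680 = 462400.
Probability = 462400/1344904 = 3400/9889.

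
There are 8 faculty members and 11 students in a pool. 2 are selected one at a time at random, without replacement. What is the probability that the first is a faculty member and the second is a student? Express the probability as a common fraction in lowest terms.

44/171

Multiply the conditional probabilities at each draw: 8/19 · 11/18 = 88/342 = 44/171.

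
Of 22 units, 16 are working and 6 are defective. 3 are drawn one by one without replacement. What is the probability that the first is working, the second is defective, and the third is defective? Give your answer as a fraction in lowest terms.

Multiply the conditional probabilities at each draw: 16/22 · 6/21 · 5/20 = 480/9240 = 4/77.

4/77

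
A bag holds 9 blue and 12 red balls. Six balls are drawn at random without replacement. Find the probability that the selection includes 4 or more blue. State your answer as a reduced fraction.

59/323

Total selections: C(21,6) = 54264.
Favorable selections (4 or more blue): C(9,4)·C(12,2) + C(9,5)·C(12,1) + C(9,6)·C(12,0) = 8316 + 1512 + 84 = 9912.
Probability = 9912/54264 = 59/323.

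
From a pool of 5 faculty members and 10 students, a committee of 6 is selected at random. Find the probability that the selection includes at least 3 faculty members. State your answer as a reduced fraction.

Total selections: C(15,6) = 5005.
Favorable selections (at least 3 faculty members): C(5,3)·C(10,3) + C(5,4)·C(10,2) + C(5,5)·C(10,1) = 1200 + 225 + 10 = 1435.
Probability = 1435/5005 = 41/143.

41/143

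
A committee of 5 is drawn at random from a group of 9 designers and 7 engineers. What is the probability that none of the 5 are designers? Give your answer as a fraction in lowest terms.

There are C(16,5) = 4368 possible selections.
Selections with no designers (all engineers): C(7,5) = 21.
Probability = 21/4368 = 1/208.

1/208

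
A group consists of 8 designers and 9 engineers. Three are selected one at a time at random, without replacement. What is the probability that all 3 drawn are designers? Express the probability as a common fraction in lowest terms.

Multiply the conditional probabilities at each draw: 8/17 · 7/16 · 6/15 = 336/4080 = 7/85.

7/85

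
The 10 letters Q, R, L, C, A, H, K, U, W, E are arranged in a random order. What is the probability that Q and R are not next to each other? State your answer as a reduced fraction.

4/5

There are 10! = 3628800 arrangements.
Arrangements with Q and R adjacent: 2·9! = 725760.
So not adjacent: 3628800 − 725760 = 2903040, probability 2903040/3628800 = 4/5.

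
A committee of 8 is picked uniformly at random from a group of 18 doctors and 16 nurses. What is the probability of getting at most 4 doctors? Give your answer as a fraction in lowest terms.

There are C(34,8) = 18156204 ways to choose the 8.
Favorable selections (at most 4 doctors): C(18,0)·C(16,8) + C(18,1)·C(16,7) + C(18,2)·C(16,6) + C(18,3)·C(16,5) + C(18,4)·C(16,4) = 12870 + 205920 + 1225224 + 3564288 + 5569200 = 10577502.
Probability = 10577502/18156204 = 34567/59334.

34567/59334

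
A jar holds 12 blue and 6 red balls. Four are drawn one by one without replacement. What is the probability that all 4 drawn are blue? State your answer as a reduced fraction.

Multiply the conditional probabilities at each draw: 12/18 · 11/17 · 10/16 · 9/15 = 11880/73440 = 11/68.

11/68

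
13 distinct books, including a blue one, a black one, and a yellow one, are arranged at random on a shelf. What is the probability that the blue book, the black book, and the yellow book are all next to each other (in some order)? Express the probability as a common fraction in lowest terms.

1/26

There are 13! = 6227020800 arrangements.
Treat the three as one block: 11! placements × 3! orders within the block = 39916800·6 = 239500800.
Probability = 239500800/6227020800 = 1/26.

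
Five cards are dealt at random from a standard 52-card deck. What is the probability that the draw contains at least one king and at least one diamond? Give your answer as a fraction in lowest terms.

229297/866320

There are C(52,5) = 2598960 possible draws.
By inclusion-exclusion on the complements, draws missing all kings or all diamonds: C(48,5) + C(39,5) − C(36,5) = 1712304 + 575757 − 376992 = 1911069.
So draws with at least one of each: 2598960 − 1911069 = 687891, probability 687891/2598960 = 229297/866320.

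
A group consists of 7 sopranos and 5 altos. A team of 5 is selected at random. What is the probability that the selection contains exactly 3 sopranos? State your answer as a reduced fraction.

175/396

The sample space is all 5-subsets of the 12: C(12,5) = 792.
Selections with exactly 3 sopranos: choose 3 of the 7 sopranos and 2 of the 5 altos, C(7,3)·C(5,2) = 35·10 = 350.
Probability = 350/792 = 175/396.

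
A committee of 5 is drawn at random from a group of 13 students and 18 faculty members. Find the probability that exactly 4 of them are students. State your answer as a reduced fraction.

The sample space is all 5-subsets of the 31: C(31,5) = 169911.
Selections with exactly 4 students: choose 4 of the 13 students and 1 of the 18 faculty members, C(13,4)·C(18,1) = 715·18 = 12870.
Probability = 12870/169911 = 1430/18879.

1430/18879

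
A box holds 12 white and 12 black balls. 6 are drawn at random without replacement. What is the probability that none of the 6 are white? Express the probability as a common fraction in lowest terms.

There are C(24,6) = 134596 possible selections.
Selections with no white (all black): C(12,6) = 924.
Probability = 924/134596 = 3/437.

3/437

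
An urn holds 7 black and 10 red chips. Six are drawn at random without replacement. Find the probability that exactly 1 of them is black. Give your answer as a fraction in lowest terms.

63/442

The sample space is all 6-subsets of the 17: C(17,6) = 12376.
Selections with exactly 1 black: choose 1 of the 7 black and 5 of the 10 red, C(7,1)·C(10,5) = 7·252 = 1764.
Probability = 1764/12376 = 63/442.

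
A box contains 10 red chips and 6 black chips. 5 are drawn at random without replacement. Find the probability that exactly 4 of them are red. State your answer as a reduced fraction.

There are C(16,5) = 4368 ways to choose 5 from 16.
Selections with exactly 4 red: choose 4 of the 10 red and 1 of the 6 black, C(10,4)·C(6,1) = 210·6 = 1260.
Probability = 1260/4368 = 15/52.

15/52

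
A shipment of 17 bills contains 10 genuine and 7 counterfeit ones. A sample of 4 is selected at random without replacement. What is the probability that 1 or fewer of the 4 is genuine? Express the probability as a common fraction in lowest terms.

Total selections: C(17,4) = 2380.
Favorable selections (1 or fewer genuine): C(10,0)·C(7,4) + C(10,1)·C(7,3) = 35 + 350 = 385.
Probability = 385/2380 = 11/68.

11/68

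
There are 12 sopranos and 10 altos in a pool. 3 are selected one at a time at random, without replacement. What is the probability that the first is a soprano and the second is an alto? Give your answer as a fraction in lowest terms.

Multiply the conditional probabilities at each draw: 12/22 · 10/21 = 120/462 = 20/77.

20/77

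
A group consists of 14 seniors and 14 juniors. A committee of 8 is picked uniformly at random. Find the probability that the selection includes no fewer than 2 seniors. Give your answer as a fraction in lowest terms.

There are C(28,8) = 3108105 ways to choose the 8.
Count the complement (fewer than 2 seniors): C(14,0)·C(14,8) + C(14,1)·C(14,7) = 3003 + 48048 = 51051.
Probability = 1 − 51051/3108105 = 3057054/3108105 = 1018/1035.

1018/1035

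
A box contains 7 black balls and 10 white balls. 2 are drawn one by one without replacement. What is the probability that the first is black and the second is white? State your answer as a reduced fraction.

Multiply the conditional probabilities at each draw: 7/17 · 10/16 = 70/272 = 35/136.

35/136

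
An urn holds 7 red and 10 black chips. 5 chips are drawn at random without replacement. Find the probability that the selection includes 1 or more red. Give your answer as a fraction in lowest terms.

212/221

Total selections: C(17,5) = 6188.
The complement is all 5 are black: C(10,5) = 252.
Probability = 1 − 252/6188 = 5936/6188 = 212/221.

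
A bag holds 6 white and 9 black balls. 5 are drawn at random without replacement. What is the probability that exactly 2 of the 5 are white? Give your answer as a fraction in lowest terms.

The sample space is all 5-subsets of the 15: C(15,5) = 3003.
Selections with exactly 2 white: choose 2 of the 6 white and 3 of the 9 black, C(6,2)·C(9,3) = 15·84 = 1260.
Probability = 1260/3003 = 60/143.

60/143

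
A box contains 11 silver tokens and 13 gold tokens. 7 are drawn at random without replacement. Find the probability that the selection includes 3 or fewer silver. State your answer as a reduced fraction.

793/1311

There are C(24,7) = 346104 ways to choose the 7.
Favorable selections (3 or fewer silver): C(11,0)·C(13,7) + C(11,1)·C(13,6) + C(11,2)·C(13,5) + C(11,3)·C(13,4) = 1716 + 18876 + 70785 + 117975 = 209352.
Probability = 209352/346104 = 793/1311.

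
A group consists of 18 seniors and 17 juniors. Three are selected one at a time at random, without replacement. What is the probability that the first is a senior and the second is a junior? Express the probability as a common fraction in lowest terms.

Multiply the conditional probabilities at each draw: 18/35 · 17/34 = 306/1190 = 9/35.

9/35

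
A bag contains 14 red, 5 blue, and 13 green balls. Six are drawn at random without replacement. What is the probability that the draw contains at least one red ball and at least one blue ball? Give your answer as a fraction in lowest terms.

4709/7192

There are C(32,6) = 906192 possible draws.
By inclusion-exclusion on the complements, draws missing all red or all blue: C(18,6) + C(27,6) − C(13,6) = 18564 + 296010 − 1716 = 312858.
So draws with at least one of each: 906192 − 312858 = 593334, probability 593334/906192 = 4709/7192.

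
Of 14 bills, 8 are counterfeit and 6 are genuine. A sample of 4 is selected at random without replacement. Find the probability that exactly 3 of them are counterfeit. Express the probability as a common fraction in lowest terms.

48/143

The sample space is all 4-subsets of the 14: C(14,4) = 1001.
Selections with exactly 3 counterfeit: choose 3 of the 8 counterfeit and 1 of the 6 genuine, C(8,3)·C(6,1) = 56·6 = 336.
Probability = 336/1001 = 48/143.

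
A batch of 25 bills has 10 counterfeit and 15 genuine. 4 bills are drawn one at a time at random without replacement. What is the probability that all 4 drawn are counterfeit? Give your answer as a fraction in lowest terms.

Multiply the conditional probabilities at each draw: 10/25 · 9/24 · 8/23 · 7/22 = 5040/303600 = 21/1265.

21/1265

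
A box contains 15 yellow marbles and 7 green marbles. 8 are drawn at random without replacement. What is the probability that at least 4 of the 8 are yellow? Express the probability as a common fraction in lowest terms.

There are C(22,8) = 319770 ways to choose the 8.
Favorable selections (at least 4 yellow): C(15,4)·C(7,4) + C(15,5)·C(7,3) + C(15,6)·C(7,2) + C(15,7)·C(7,1) + C(15,8)·C(7,0) = 47775 + 105105 + 105105 + 45045 + 6435 = 309465.
Probability = 309465/319770 = 6877/7106.

6877/7106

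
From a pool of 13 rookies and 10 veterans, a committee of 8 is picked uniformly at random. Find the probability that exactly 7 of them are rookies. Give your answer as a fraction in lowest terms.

There are C(23,8) = 490314 ways to choose 8 from 23.
Selections with exactly 7 rookies: choose 7 of the 13 rookies and 1 of the 10 veterans, C(13,7)·C(10,1) = 1716·10 = 17160.
Probability = 17160/490314 = 260/7429.

260/7429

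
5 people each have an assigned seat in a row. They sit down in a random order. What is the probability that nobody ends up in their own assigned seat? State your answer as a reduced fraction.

11/30

There are 5! = 120 seatings.
By inclusion-exclusion, seatings with no fixed points: C(5,0)·5! − C(5,1)·4! + C(5,2)·3! − C(5,3)·2! + C(5,4)·1! − C(5,5)·0! = 44.
Probability = 44/120 = 11/30.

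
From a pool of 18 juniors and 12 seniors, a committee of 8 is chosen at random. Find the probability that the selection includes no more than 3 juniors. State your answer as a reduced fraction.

There are C(30,8) = 5852925 ways to choose the 8.
Favorable selections (no more than 3 juniors): C(18,0)·C(12,8) + C(18,1)·C(12,7) + C(18,2)·C(12,6) + C(18,3)·C(12,5) = 495 + 14256 + 141372 + 646272 = 802395.
Probability = 802395/5852925 = 17831/130065.

17831/130065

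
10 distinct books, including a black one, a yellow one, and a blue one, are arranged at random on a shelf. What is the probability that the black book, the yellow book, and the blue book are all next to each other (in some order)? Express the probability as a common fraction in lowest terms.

1/15

There are 10! = 3628800 arrangements.
Treat the three as one block: 8! placements × 3! orders within the block = 40320·6 = 241920.
Probability = 241920/3628800 = 1/15.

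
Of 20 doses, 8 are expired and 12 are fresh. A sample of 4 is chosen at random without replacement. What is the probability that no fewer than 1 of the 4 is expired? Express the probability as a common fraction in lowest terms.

290/323

There are C(20,4) = 4845 ways to choose the 4.
The complement is all 4 are fresh: C(12,4) = 495.
Probability = 1 − 495/4845 = 4350/4845 = 290/323.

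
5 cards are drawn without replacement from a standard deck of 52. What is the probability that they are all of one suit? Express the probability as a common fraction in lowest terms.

There are C(52,5) = 2598960 possible 5-card hands.
Hands of one suit: 4 suits × C(13,5) = 4·1287 = 5148.
Probability = 5148/2598960 = 33/16660.

33/16660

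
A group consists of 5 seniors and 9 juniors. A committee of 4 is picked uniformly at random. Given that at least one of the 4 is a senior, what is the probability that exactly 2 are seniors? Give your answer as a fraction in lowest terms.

72/175

Work in counts. Selections with at least one senior: C(14,4) − C(9,4) = 1001 − 126 = 875.
Of those, selections where exactly 2 are seniors: C(5,2)·C(9,2) = 10·36 = 360.
Conditional probability = 360/875 = 72/175.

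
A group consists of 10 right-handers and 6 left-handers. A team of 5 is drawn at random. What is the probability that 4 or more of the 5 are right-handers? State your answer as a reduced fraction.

There are C(16,5) = 4368 ways to choose the 5.
Favorable selections (4 or more right-handers): C(10,4)·C(6,1) + C(10,5)·C(6,0) = 1260 + 252 = 1512.
Probability = 1512/4368 = 9/26.

9/26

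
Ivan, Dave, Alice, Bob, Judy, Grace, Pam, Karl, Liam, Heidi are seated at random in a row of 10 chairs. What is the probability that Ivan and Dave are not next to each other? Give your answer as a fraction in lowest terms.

4/5

There are 10! = 3628800 arrangements.
Arrangements with Ivan and Dave adjacent: 2·9! = 725760.
So not adjacent: 3628800 − 725760 = 2903040, probability 2903040/3628800 = 4/5.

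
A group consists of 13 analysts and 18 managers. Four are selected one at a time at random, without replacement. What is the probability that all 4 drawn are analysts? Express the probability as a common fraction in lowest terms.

143/6293

Multiply the conditional probabilities at each draw: 13/31 · 12/30 · 11/29 · 10/28 = 17160/755160 = 143/6293.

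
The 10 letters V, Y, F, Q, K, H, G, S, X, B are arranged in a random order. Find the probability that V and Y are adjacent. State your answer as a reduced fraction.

1/5

There are 10! = 3628800 arrangements.
Treat V and Y as a block: 9! arrangements of the blocks × 2 orders within the block = 2·362880 = 725760.
Probability = 725760/3628800 = 1/5.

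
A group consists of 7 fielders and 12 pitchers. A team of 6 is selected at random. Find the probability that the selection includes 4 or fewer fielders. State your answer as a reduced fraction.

3839/3876

Total selections: C(19,6) = 27132.
Count the complement (more than 4 fielders): C(7,5)·C(12,1) + C(7,6)·C(12,0) = 252 + 7 = 259.
Probability = 1 − 259/27132 = 26873/27132 = 3839/3876.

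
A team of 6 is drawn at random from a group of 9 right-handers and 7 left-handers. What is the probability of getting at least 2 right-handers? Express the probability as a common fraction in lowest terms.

279/286

Total selections: C(16,6) = 8008.
Count the complement (fewer than 2 right-handers): C(9,0)·C(7,6) + C(9,1)·C(7,5) = 7 + 189 = 196.
Probability = 1 − 196/8008 = 7812/8008 = 279/286.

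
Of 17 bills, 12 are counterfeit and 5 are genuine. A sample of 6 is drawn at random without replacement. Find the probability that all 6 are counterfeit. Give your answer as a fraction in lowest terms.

There are C(17,6) = 12376 possible selections.
Selections with all counterfeit: C(12,6) = 924.
Probability = 924/12376 = 33/442.

33/442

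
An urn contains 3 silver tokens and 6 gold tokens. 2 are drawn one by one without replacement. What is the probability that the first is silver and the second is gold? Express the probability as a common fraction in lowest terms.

1/4

Multiply the conditional probabilities at each draw: 3/9 · 6/8 = 18/72 = 1/4.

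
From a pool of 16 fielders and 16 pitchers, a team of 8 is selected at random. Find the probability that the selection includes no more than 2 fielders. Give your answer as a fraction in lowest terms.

Total selections: C(32,8) = 10518300.
Favorable selections (no more than 2 fielders): C(16,0)·C(16,8) + C(16,1)·C(16,7) + C(16,2)·C(16,6) = 12870 + 183040 + 960960 = 1156870.
Probability = 1156870/10518300 = 8899/80910.

8899/80910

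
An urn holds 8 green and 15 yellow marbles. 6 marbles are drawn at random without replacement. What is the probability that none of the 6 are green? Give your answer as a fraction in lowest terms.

65/1311

There are C(23,6) = 100947 possible selections.
Selections with no green (all yellow): C(15,6) = 5005.
Probability = 5005/100947 = 65/1311.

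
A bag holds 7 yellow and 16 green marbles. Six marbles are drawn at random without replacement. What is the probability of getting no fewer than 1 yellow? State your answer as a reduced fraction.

1207/1311

There are C(23,6) = 100947 ways to choose the 6.
Favorable selections (no fewer than 1 yellow): C(7,1)·C(16,5) + C(7,2)·C(16,4) + C(7,3)·C(16,3) + C(7,4)·C(16,2) + C(7,5)·C(16,1) + C(7,6)·C(16,0) = 30576 + 38220 + 19600 + 4200 + 336 + 7 = 92939.
Probability = 92939/100947 = 1207/1311.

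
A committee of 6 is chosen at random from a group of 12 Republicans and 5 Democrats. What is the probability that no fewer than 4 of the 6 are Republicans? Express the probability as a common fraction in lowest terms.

Total selections: C(17,6) = 12376.
Favorable selections (no fewer than 4 Republicans): C(12,4)·C(5,2) + C(12,5)·C(5,1) + C(12,6)·C(5,0) = 4950 + 3960 + 924 = 9834.
Probability = 9834/12376 = 4917/6188.

4917/6188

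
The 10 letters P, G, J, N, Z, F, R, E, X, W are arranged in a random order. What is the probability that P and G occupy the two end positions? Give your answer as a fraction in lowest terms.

1/45

There are 10! = 3628800 arrangements.
Place P and G at the ends in 2 ways, arrange the remaining 8 in 8! = 40320 ways: 2·40320 = 80640.
Probability = 80640/3628800 = 1/45.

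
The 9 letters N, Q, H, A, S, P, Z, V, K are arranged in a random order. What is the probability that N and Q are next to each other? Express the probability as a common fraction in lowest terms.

2/9

There are 9! = 362880 arrangements.
Treat N and Q as a block: 8! arrangements of the blocks × 2 orders within the block = 2·40320 = 80640.
Probability = 80640/362880 = 2/9.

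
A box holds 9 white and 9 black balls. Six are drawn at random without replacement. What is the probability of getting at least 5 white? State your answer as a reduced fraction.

Total selections: C(18,6) = 18564.
Favorable selections (at least 5 white): C(9,5)·C(9,1) + C(9,6)·C(9,0) = 1134 + 84 = 1218.
Probability = 1218/18564 = 29/442.

29/442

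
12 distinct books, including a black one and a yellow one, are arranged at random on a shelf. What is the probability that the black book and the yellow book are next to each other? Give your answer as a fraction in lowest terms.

There are 12! = 479001600 arrangements.
Treat the black book and the yellow book as a block: 11! arrangements of the blocks × 2 orders within the block = 2·39916800 = 79833600.
Probability = 79833600/479001600 = 1/6.

1/6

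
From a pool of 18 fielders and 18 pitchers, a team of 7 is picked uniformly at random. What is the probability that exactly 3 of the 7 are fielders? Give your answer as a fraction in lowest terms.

102/341

There are C(36,7) = 8347680 ways to choose 7 from 36.
Selections with exactly 3 fielders: choose 3 of the 18 fielders and 4 of the 18 pitchers, C(18,3)·C(18,4) = 816·3060 = 2496960.
Probability = 2496960/8347680 = 102/341.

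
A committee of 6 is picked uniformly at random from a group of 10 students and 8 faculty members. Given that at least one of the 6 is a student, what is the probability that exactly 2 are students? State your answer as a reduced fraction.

Work in counts. Selections with at least one student: C(18,6) − C(8,6) = 18564 − 28 = 18536.
Of those, selections where exactly 2 are students: C(10,2)·C(8,4) = 45·70 = 3150.
Conditional probability = 3150/18536 = 225/1324.

225/1324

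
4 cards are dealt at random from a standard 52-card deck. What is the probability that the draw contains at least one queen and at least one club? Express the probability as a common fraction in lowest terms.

There are C(52,4) = 270725 possible draws.
By inclusion-exclusion on the complements, draws missing all queens or all clubs: C(48,4) + C(39,4) − C(36,4) = 194580 + 82251 − 58905 = 217926.
So draws with at least one of each: 270725 − 217926 = 52799, probability 52799/270725.

52799/270725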